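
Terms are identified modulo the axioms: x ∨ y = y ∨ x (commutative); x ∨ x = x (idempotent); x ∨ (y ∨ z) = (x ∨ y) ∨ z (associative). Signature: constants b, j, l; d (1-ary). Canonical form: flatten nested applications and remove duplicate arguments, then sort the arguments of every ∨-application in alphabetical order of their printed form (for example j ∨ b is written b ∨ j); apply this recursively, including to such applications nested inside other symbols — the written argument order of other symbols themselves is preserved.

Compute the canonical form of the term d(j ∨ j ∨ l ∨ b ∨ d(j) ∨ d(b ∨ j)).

Work inside:  j ∨ j ∨ l ∨ b ∨ d(j) ∨ d(b ∨ j)
Deduplicate:  drop duplicate j
Order the arguments:  b ∨ d(b ∨ j) ∨ d(j) ∨ j ∨ l
Rebuild:  d(b ∨ d(b ∨ j) ∨ d(j) ∨ j ∨ l)

Answer: d(b ∨ d(b ∨ j) ∨ d(j) ∨ j ∨ l)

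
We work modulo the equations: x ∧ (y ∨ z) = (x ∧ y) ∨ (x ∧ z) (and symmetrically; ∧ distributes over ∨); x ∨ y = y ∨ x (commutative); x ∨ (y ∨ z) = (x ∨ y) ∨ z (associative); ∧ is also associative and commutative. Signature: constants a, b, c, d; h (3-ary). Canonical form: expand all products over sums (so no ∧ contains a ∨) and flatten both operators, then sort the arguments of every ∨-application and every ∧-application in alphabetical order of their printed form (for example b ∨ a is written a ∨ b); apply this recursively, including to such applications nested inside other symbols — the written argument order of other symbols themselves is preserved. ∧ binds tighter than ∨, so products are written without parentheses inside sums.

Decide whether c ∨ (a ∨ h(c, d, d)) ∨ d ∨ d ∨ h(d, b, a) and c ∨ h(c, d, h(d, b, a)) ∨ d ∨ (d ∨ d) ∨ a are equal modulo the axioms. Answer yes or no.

Answer: no — a ∨ c ∨ d ∨ d ∨ h(c, d, d) ∨ h(d, b, a) vs a ∨ c ∨ d ∨ d ∨ d ∨ h(c, d, h(d, b, a))

Derivation:
Left:  c ∨ (a ∨ h(c, d, d)) ∨ d ∨ d ∨ h(d, b, a)
  Un-nest:  c ∨ a ∨ h(c, d, d) ∨ d ∨ d ∨ h(d, b, a)
  Order the arguments:  a ∨ c ∨ d ∨ d ∨ h(c, d, d) ∨ h(d, b, a)
Right:  c ∨ h(c, d, h(d, b, a)) ∨ d ∨ (d ∨ d) ∨ a
  Flatten:  c ∨ h(c, d, h(d, b, a)) ∨ d ∨ d ∨ d ∨ a
  Sort:  a ∨ c ∨ d ∨ d ∨ d ∨ h(c, d, h(d, b, a))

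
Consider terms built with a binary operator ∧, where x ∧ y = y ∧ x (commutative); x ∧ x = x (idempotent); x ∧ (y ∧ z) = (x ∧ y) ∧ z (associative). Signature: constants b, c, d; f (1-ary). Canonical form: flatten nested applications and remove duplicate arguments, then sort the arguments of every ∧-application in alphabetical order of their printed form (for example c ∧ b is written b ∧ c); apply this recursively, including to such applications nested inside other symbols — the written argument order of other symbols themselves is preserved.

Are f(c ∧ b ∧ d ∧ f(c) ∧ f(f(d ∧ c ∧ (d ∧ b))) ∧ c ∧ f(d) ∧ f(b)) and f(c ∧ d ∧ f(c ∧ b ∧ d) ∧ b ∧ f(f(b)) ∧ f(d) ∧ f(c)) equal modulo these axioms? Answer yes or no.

Answer: no — f(b ∧ c ∧ d ∧ f(b) ∧ f(c) ∧ f(d) ∧ f(f(b ∧ c ∧ d))) vs f(b ∧ c ∧ d ∧ f(b ∧ c ∧ d) ∧ f(c) ∧ f(d) ∧ f(f(b)))

Derivation:
Left:  f(c ∧ b ∧ d ∧ f(c) ∧ f(f(d ∧ c ∧ (d ∧ b))) ∧ c ∧ f(d) ∧ f(b))
  Work inside:  c ∧ b ∧ d ∧ f(c) ∧ f(f(d ∧ c ∧ (d ∧ b))) ∧ c ∧ f(d) ∧ f(b)
  Canonicalize subterm:  f(f(d ∧ c ∧ (d ∧ b)))  →  f(f(b ∧ c ∧ d))
  Deduplicate:  drop duplicate c
  Sort arguments:  b ∧ c ∧ d ∧ f(b) ∧ f(c) ∧ f(d) ∧ f(f(b ∧ c ∧ d))
  Rebuild:  f(b ∧ c ∧ d ∧ f(b) ∧ f(c) ∧ f(d) ∧ f(f(b ∧ c ∧ d)))
Right:  f(c ∧ d ∧ f(c ∧ b ∧ d) ∧ b ∧ f(f(b)) ∧ f(d) ∧ f(c))
  Descend into:  c ∧ d ∧ f(c ∧ b ∧ d) ∧ b ∧ f(f(b)) ∧ f(d) ∧ f(c)
  Canonicalize subterm:  f(c ∧ b ∧ d)  →  f(b ∧ c ∧ d)
  Sort arguments:  b ∧ c ∧ d ∧ f(b ∧ c ∧ d) ∧ f(c) ∧ f(d) ∧ f(f(b))
  Put back:  f(b ∧ c ∧ d ∧ f(b ∧ c ∧ d) ∧ f(c) ∧ f(d) ∧ f(f(b)))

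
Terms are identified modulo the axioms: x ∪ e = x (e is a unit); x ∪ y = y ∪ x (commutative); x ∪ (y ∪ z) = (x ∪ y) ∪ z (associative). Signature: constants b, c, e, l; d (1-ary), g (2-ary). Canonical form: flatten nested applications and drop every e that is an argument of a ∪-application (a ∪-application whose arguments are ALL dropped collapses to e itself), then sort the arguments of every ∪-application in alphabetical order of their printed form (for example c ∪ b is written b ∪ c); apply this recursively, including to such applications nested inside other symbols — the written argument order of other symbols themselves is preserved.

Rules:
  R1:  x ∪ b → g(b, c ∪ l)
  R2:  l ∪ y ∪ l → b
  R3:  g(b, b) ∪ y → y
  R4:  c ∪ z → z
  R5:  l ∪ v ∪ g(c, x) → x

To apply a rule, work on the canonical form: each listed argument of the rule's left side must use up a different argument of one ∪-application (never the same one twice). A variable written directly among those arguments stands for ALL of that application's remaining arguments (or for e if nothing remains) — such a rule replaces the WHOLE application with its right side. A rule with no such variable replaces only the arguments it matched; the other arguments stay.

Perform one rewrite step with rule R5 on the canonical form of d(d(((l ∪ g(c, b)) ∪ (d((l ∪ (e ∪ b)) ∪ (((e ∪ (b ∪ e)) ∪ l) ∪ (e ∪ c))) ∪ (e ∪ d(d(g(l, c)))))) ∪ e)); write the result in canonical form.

Canonical form:  d(d(d(b ∪ b ∪ c ∪ l ∪ l) ∪ d(d(g(l, c))) ∪ g(c, b) ∪ l))
R5 matches:  uses g(c, b), l;  v := d(b ∪ b ∪ c ∪ l ∪ l) ∪ d(d(g(l, c))), x := b
Every leftover argument binds to the variable; the entire application is replaced.
New term:  d(d(b))

Answer: d(d(b))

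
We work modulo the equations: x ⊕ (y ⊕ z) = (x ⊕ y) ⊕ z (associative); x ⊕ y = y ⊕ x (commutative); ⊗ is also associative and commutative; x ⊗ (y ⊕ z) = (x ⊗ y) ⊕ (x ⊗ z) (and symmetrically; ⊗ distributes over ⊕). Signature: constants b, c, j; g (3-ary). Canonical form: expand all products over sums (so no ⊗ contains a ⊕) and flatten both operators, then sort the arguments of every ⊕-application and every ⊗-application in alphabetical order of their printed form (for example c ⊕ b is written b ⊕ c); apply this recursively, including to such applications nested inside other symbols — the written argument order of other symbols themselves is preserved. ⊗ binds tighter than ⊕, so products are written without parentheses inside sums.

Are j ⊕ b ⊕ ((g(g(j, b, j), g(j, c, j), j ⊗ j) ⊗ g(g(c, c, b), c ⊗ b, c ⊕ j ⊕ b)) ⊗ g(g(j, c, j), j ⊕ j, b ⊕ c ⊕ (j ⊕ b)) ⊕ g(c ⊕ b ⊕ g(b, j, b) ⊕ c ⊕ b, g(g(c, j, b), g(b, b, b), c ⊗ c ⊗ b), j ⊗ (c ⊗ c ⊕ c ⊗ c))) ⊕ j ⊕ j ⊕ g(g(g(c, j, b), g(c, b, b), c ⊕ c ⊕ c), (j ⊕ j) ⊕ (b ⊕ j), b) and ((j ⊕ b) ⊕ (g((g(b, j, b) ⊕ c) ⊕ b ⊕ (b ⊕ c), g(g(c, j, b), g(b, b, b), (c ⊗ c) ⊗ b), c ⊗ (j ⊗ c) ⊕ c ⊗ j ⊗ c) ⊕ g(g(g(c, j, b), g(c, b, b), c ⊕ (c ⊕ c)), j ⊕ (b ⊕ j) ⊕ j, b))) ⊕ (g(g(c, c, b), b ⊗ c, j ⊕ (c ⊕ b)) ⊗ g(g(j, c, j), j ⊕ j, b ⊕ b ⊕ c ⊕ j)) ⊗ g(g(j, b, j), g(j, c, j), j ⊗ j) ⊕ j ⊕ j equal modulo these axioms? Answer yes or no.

Answer: yes — both canonical forms are b ⊕ g(b ⊕ b ⊕ c ⊕ c ⊕ g(b, j, b), g(g(c, j, b), g(b, b, b), b ⊗ c ⊗ c), c ⊗ c ⊗ j ⊕ c ⊗ c ⊗ j) ⊕ g(g(c, c, b), b ⊗ c, b ⊕ c ⊕ j) ⊗ g(g(j, b, j), g(j, c, j), j ⊗ j) ⊗ g(g(j, c, j), j ⊕ j, b ⊕ b ⊕ c ⊕ j) ⊕ g(g(g(c, j, b), g(c, b, b), c ⊕ c ⊕ c), b ⊕ j ⊕ j ⊕ j, b) ⊕ j ⊕ j ⊕ j

Derivation:
Left:  j ⊕ b ⊕ ((g(g(j, b, j), g(j, c, j), j ⊗ j) ⊗ g(g(c, c, b), c ⊗ b, c ⊕ j ⊕ b)) ⊗ g(g(j, c, j), j ⊕ j, b ⊕ c ⊕ (j ⊕ b)) ⊕ g(c ⊕ b ⊕ g(b, j, b) ⊕ c ⊕ b, g(g(c, j, b), g(b, b, b), c ⊗ c ⊗ b), j ⊗ (c ⊗ c ⊕ c ⊗ c))) ⊕ j ⊕ j ⊕ g(g(g(c, j, b), g(c, b, b), c ⊕ c ⊕ c), (j ⊕ j) ⊕ (b ⊕ j), b)
  Expand:  j ⊕ b ⊕ g(g(c, c, b), b ⊗ c, b ⊕ c ⊕ j) ⊗ g(g(j, b, j), g(j, c, j), j ⊗ j) ⊗ g(g(j, c, j), j ⊕ j, b ⊕ b ⊕ c ⊕ j) ⊕ g(b ⊕ b ⊕ c ⊕ c ⊕ g(b, j, b), g(g(c, j, b), g(b, b, b), b ⊗ c ⊗ c), c ⊗ c ⊗ j ⊕ c ⊗ c ⊗ j) ⊕ j ⊕ j ⊕ g(g(g(c, j, b), g(c, b, b), c ⊕ c ⊕ c), b ⊕ j ⊕ j ⊕ j, b)
  Sort arguments:  b ⊕ g(b ⊕ b ⊕ c ⊕ c ⊕ g(b, j, b), g(g(c, j, b), g(b, b, b), b ⊗ c ⊗ c), c ⊗ c ⊗ j ⊕ c ⊗ c ⊗ j) ⊕ g(g(c, c, b), b ⊗ c, b ⊕ c ⊕ j) ⊗ g(g(j, b, j), g(j, c, j), j ⊗ j) ⊗ g(g(j, c, j), j ⊕ j, b ⊕ b ⊕ c ⊕ j) ⊕ g(g(g(c, j, b), g(c, b, b), c ⊕ c ⊕ c), b ⊕ j ⊕ j ⊕ j, b) ⊕ j ⊕ j ⊕ j
Right:  ((j ⊕ b) ⊕ (g((g(b, j, b) ⊕ c) ⊕ b ⊕ (b ⊕ c), g(g(c, j, b), g(b, b, b), (c ⊗ c) ⊗ b), c ⊗ (j ⊗ c) ⊕ c ⊗ j ⊗ c) ⊕ g(g(g(c, j, b), g(c, b, b), c ⊕ (c ⊕ c)), j ⊕ (b ⊕ j) ⊕ j, b))) ⊕ (g(g(c, c, b), b ⊗ c, j ⊕ (c ⊕ b)) ⊗ g(g(j, c, j), j ⊕ j, b ⊕ b ⊕ c ⊕ j)) ⊗ g(g(j, b, j), g(j, c, j), j ⊗ j) ⊕ j ⊕ j
  Flatten:  j ⊕ b ⊕ g(b ⊕ b ⊕ c ⊕ c ⊕ g(b, j, b), g(g(c, j, b), g(b, b, b), b ⊗ c ⊗ c), c ⊗ c ⊗ j ⊕ c ⊗ c ⊗ j) ⊕ g(g(g(c, j, b), g(c, b, b), c ⊕ c ⊕ c), b ⊕ j ⊕ j ⊕ j, b) ⊕ g(g(c, c, b), b ⊗ c, b ⊕ c ⊕ j) ⊗ g(g(j, b, j), g(j, c, j), j ⊗ j) ⊗ g(g(j, c, j), j ⊕ j, b ⊕ b ⊕ c ⊕ j) ⊕ j ⊕ j
  Sort:  b ⊕ g(b ⊕ b ⊕ c ⊕ c ⊕ g(b, j, b), g(g(c, j, b), g(b, b, b), b ⊗ c ⊗ c), c ⊗ c ⊗ j ⊕ c ⊗ c ⊗ j) ⊕ g(g(c, c, b), b ⊗ c, b ⊕ c ⊕ j) ⊗ g(g(j, b, j), g(j, c, j), j ⊗ j) ⊗ g(g(j, c, j), j ⊕ j, b ⊕ b ⊕ c ⊕ j) ⊕ g(g(g(c, j, b), g(c, b, b), c ⊕ c ⊕ c), b ⊕ j ⊕ j ⊕ j, b) ⊕ j ⊕ j ⊕ j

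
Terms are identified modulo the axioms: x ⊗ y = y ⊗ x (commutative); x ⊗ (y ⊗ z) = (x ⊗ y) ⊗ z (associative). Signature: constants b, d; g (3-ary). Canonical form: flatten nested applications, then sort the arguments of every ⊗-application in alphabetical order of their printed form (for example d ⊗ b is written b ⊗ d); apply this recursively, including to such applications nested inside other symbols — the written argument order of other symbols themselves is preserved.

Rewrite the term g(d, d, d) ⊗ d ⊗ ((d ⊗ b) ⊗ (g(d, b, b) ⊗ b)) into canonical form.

Answer: b ⊗ b ⊗ d ⊗ d ⊗ g(d, b, b) ⊗ g(d, d, d)

Derivation:
Merge nested applications:  g(d, d, d) ⊗ d ⊗ d ⊗ b ⊗ g(d, b, b) ⊗ b
Order the arguments:  b ⊗ b ⊗ d ⊗ d ⊗ g(d, b, b) ⊗ g(d, d, d)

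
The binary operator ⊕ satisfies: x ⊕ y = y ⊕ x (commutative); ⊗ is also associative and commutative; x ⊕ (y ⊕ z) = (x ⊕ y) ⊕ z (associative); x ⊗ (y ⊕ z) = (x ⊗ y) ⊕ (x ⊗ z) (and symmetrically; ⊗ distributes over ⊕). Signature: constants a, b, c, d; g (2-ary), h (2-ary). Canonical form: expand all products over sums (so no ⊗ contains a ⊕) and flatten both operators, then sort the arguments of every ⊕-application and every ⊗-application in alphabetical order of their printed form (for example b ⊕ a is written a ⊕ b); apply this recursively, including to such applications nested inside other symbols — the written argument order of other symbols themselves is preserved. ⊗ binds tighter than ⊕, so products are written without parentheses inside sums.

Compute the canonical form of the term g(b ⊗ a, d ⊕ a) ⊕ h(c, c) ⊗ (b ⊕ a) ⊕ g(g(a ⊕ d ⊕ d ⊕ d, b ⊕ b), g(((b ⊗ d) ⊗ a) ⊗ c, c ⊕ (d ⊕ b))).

Distribute:  g(a ⊗ b, a ⊕ d) ⊕ b ⊗ h(c, c) ⊕ a ⊗ h(c, c) ⊕ g(g(a ⊕ d ⊕ d ⊕ d, b ⊕ b), g(a ⊗ b ⊗ c ⊗ d, b ⊕ c ⊕ d))
Order the arguments:  a ⊗ h(c, c) ⊕ b ⊗ h(c, c) ⊕ g(a ⊗ b, a ⊕ d) ⊕ g(g(a ⊕ d ⊕ d ⊕ d, b ⊕ b), g(a ⊗ b ⊗ c ⊗ d, b ⊕ c ⊕ d))

Answer: a ⊗ h(c, c) ⊕ b ⊗ h(c, c) ⊕ g(a ⊗ b, a ⊕ d) ⊕ g(g(a ⊕ d ⊕ d ⊕ d, b ⊕ b), g(a ⊗ b ⊗ c ⊗ d, b ⊕ c ⊕ d))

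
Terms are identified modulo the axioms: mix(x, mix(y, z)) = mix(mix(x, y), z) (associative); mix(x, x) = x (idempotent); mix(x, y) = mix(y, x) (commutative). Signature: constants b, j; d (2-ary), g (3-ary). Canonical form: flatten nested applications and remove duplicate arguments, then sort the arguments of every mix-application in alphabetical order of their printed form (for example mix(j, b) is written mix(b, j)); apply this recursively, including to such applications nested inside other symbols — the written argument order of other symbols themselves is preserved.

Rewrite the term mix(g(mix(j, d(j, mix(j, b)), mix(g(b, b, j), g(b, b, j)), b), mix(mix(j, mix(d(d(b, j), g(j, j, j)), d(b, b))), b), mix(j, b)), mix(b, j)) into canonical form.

Flatten:  mix(g(mix(j, d(j, mix(j, b)), mix(g(b, b, j), g(b, b, j)), b), mix(mix(j, mix(d(d(b, j), g(j, j, j)), d(b, b))), b), mix(j, b)), b, j)
Inside:  g(mix(j, d(j, mix(j, b)), mix(g(b, b, j), g(b, b, j)), b), mix(mix(j, mix(d(d(b, j), g(j, j, j)), d(b, b))), b), mix(j, b))  →  g(mix(b, d(j, mix(b, j)), g(b, b, j), j), mix(b, d(b, b), d(d(b, j), g(j, j, j)), j), mix(b, j))
Order the arguments:  mix(b, g(mix(b, d(j, mix(b, j)), g(b, b, j), j), mix(b, d(b, b), d(d(b, j), g(j, j, j)), j), mix(b, j)), j)

Answer: mix(b, g(mix(b, d(j, mix(b, j)), g(b, b, j), j), mix(b, d(b, b), d(d(b, j), g(j, j, j)), j), mix(b, j)), j)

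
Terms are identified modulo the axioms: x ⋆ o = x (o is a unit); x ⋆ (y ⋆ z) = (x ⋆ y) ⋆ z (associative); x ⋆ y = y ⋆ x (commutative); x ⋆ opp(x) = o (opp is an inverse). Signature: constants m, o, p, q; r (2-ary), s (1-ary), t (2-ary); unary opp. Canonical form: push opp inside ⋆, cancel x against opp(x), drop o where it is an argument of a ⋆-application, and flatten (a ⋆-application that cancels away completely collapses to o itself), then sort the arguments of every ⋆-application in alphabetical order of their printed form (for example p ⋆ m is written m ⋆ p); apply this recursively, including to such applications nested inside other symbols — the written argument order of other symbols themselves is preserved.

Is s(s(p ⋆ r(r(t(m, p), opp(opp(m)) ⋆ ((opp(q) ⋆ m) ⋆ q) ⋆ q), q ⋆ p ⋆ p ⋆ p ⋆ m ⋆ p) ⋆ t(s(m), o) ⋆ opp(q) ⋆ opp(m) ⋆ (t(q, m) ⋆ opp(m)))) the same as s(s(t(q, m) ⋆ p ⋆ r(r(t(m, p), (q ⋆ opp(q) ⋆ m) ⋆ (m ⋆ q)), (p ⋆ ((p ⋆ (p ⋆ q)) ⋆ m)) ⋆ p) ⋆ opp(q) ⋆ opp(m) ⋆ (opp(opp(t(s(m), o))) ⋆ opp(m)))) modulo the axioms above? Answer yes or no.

Answer: yes — both canonical forms are s(s(opp(m) ⋆ opp(m) ⋆ opp(q) ⋆ p ⋆ r(r(t(m, p), m ⋆ m ⋆ q), m ⋆ p ⋆ p ⋆ p ⋆ p ⋆ q) ⋆ t(q, m) ⋆ t(s(m), o)))

Derivation:
Left:  s(s(p ⋆ r(r(t(m, p), opp(opp(m)) ⋆ ((opp(q) ⋆ m) ⋆ q) ⋆ q), q ⋆ p ⋆ p ⋆ p ⋆ m ⋆ p) ⋆ t(s(m), o) ⋆ opp(q) ⋆ opp(m) ⋆ (t(q, m) ⋆ opp(m))))
  Work inside:  p ⋆ r(r(t(m, p), opp(opp(m)) ⋆ ((opp(q) ⋆ m) ⋆ q) ⋆ q), q ⋆ p ⋆ p ⋆ p ⋆ m ⋆ p) ⋆ t(s(m), o) ⋆ opp(q) ⋆ opp(m) ⋆ (t(q, m) ⋆ opp(m))
  Push opp inside:  distribute opp over ⋆ and collapse double opp
  Collect:  p ⋆ r(r(t(m, p), m ⋆ m ⋆ q), m ⋆ p ⋆ p ⋆ p ⋆ p ⋆ q) ⋆ t(s(m), o) ⋆ opp(q) ⋆ opp(m) ⋆ opp(m) ⋆ t(q, m)
  Order the arguments:  opp(m) ⋆ opp(m) ⋆ opp(q) ⋆ p ⋆ r(r(t(m, p), m ⋆ m ⋆ q), m ⋆ p ⋆ p ⋆ p ⋆ p ⋆ q) ⋆ t(q, m) ⋆ t(s(m), o)
  Put back:  s(s(opp(m) ⋆ opp(m) ⋆ opp(q) ⋆ p ⋆ r(r(t(m, p), m ⋆ m ⋆ q), m ⋆ p ⋆ p ⋆ p ⋆ p ⋆ q) ⋆ t(q, m) ⋆ t(s(m), o)))
Right:  s(s(t(q, m) ⋆ p ⋆ r(r(t(m, p), (q ⋆ opp(q) ⋆ m) ⋆ (m ⋆ q)), (p ⋆ ((p ⋆ (p ⋆ q)) ⋆ m)) ⋆ p) ⋆ opp(q) ⋆ opp(m) ⋆ (opp(opp(t(s(m), o))) ⋆ opp(m))))
  Descend into:  t(q, m) ⋆ p ⋆ r(r(t(m, p), (q ⋆ opp(q) ⋆ m) ⋆ (m ⋆ q)), (p ⋆ ((p ⋆ (p ⋆ q)) ⋆ m)) ⋆ p) ⋆ opp(q) ⋆ opp(m) ⋆ (opp(opp(t(s(m), o))) ⋆ opp(m))
  Push opp inside:  distribute opp over ⋆ and collapse double opp
  Combine occurrences:  t(q, m) ⋆ p ⋆ r(r(t(m, p), m ⋆ m ⋆ q), m ⋆ p ⋆ p ⋆ p ⋆ p ⋆ q) ⋆ opp(q) ⋆ opp(m) ⋆ opp(m) ⋆ t(s(m), o)
  Sort:  opp(m) ⋆ opp(m) ⋆ opp(q) ⋆ p ⋆ r(r(t(m, p), m ⋆ m ⋆ q), m ⋆ p ⋆ p ⋆ p ⋆ p ⋆ q) ⋆ t(q, m) ⋆ t(s(m), o)
  Reassemble:  s(s(opp(m) ⋆ opp(m) ⋆ opp(q) ⋆ p ⋆ r(r(t(m, p), m ⋆ m ⋆ q), m ⋆ p ⋆ p ⋆ p ⋆ p ⋆ q) ⋆ t(q, m) ⋆ t(s(m), o)))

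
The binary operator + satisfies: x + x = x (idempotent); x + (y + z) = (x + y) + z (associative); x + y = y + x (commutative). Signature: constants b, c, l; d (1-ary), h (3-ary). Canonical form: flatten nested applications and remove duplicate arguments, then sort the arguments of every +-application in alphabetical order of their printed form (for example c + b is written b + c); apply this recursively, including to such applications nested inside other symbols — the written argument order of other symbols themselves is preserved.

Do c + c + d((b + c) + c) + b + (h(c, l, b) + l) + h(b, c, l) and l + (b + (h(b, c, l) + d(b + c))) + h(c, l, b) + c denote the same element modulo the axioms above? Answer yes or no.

Left:  c + c + d((b + c) + c) + b + (h(c, l, b) + l) + h(b, c, l)
  Flatten:  c + c + d((b + c) + c) + b + h(c, l, b) + l + h(b, c, l)
  Simplify inside:  d((b + c) + c)  →  d(b + c)
  Idempotence:  drop duplicate c
  Sort arguments:  b + c + d(b + c) + h(b, c, l) + h(c, l, b) + l
Right:  l + (b + (h(b, c, l) + d(b + c))) + h(c, l, b) + c
  Merge nested applications:  l + b + h(b, c, l) + d(b + c) + h(c, l, b) + c
  Order the arguments:  b + c + d(b + c) + h(b, c, l) + h(c, l, b) + l

Answer: yes — both canonical forms are b + c + d(b + c) + h(b, c, l) + h(c, l, b) + l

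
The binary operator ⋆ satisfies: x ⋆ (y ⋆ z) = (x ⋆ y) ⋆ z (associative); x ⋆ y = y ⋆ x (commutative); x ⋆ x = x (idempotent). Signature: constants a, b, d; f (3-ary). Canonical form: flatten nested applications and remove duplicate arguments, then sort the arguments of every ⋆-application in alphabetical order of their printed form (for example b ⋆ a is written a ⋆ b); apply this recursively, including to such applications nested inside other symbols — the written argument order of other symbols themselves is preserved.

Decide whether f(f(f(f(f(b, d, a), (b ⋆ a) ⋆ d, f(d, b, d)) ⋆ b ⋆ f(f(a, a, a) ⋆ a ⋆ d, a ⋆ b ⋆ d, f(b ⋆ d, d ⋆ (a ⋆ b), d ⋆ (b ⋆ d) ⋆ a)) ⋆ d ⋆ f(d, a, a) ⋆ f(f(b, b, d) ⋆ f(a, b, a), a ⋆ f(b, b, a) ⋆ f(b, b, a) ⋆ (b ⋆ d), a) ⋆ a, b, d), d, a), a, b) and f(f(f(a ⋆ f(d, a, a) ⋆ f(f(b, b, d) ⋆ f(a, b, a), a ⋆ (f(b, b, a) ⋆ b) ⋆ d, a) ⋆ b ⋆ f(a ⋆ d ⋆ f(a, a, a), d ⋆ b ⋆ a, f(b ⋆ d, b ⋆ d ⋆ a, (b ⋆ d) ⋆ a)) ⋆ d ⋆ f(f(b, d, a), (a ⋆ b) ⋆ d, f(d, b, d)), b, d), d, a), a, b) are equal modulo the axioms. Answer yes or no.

Left:  f(f(f(f(f(b, d, a), (b ⋆ a) ⋆ d, f(d, b, d)) ⋆ b ⋆ f(f(a, a, a) ⋆ a ⋆ d, a ⋆ b ⋆ d, f(b ⋆ d, d ⋆ (a ⋆ b), d ⋆ (b ⋆ d) ⋆ a)) ⋆ d ⋆ f(d, a, a) ⋆ f(f(b, b, d) ⋆ f(a, b, a), a ⋆ f(b, b, a) ⋆ f(b, b, a) ⋆ (b ⋆ d), a) ⋆ a, b, d), d, a), a, b)
  Focus inside:  f(f(b, d, a), (b ⋆ a) ⋆ d, f(d, b, d)) ⋆ b ⋆ f(f(a, a, a) ⋆ a ⋆ d, a ⋆ b ⋆ d, f(b ⋆ d, d ⋆ (a ⋆ b), d ⋆ (b ⋆ d) ⋆ a)) ⋆ d ⋆ f(d, a, a) ⋆ f(f(b, b, d) ⋆ f(a, b, a), a ⋆ f(b, b, a) ⋆ f(b, b, a) ⋆ (b ⋆ d), a) ⋆ a
  Canonicalize subterm:  f(f(b, d, a), (b ⋆ a) ⋆ d, f(d, b, d))  →  f(f(b, d, a), a ⋆ b ⋆ d, f(d, b, d))
  Inside:  f(f(a, a, a) ⋆ a ⋆ d, a ⋆ b ⋆ d, f(b ⋆ d, d ⋆ (a ⋆ b), d ⋆ (b ⋆ d) ⋆ a))  →  f(a ⋆ d ⋆ f(a, a, a), a ⋆ b ⋆ d, f(b ⋆ d, a ⋆ b ⋆ d, a ⋆ b ⋆ d))
  Simplify inside:  f(f(b, b, d) ⋆ f(a, b, a), a ⋆ f(b, b, a) ⋆ f(b, b, a) ⋆ (b ⋆ d), a)  →  f(f(a, b, a) ⋆ f(b, b, d), a ⋆ b ⋆ d ⋆ f(b, b, a), a)
  Sort arguments:  a ⋆ b ⋆ d ⋆ f(a ⋆ d ⋆ f(a, a, a), a ⋆ b ⋆ d, f(b ⋆ d, a ⋆ b ⋆ d, a ⋆ b ⋆ d)) ⋆ f(d, a, a) ⋆ f(f(a, b, a) ⋆ f(b, b, d), a ⋆ b ⋆ d ⋆ f(b, b, a), a) ⋆ f(f(b, d, a), a ⋆ b ⋆ d, f(d, b, d))
  Reassemble:  f(f(f(a ⋆ b ⋆ d ⋆ f(a ⋆ d ⋆ f(a, a, a), a ⋆ b ⋆ d, f(b ⋆ d, a ⋆ b ⋆ d, a ⋆ b ⋆ d)) ⋆ f(d, a, a) ⋆ f(f(a, b, a) ⋆ f(b, b, d), a ⋆ b ⋆ d ⋆ f(b, b, a), a) ⋆ f(f(b, d, a), a ⋆ b ⋆ d, f(d, b, d)), b, d), d, a), a, b)
Right:  f(f(f(a ⋆ f(d, a, a) ⋆ f(f(b, b, d) ⋆ f(a, b, a), a ⋆ (f(b, b, a) ⋆ b) ⋆ d, a) ⋆ b ⋆ f(a ⋆ d ⋆ f(a, a, a), d ⋆ b ⋆ a, f(b ⋆ d, b ⋆ d ⋆ a, (b ⋆ d) ⋆ a)) ⋆ d ⋆ f(f(b, d, a), (a ⋆ b) ⋆ d, f(d, b, d)), b, d), d, a), a, b)
  Descend into:  a ⋆ f(d, a, a) ⋆ f(f(b, b, d) ⋆ f(a, b, a), a ⋆ (f(b, b, a) ⋆ b) ⋆ d, a) ⋆ b ⋆ f(a ⋆ d ⋆ f(a, a, a), d ⋆ b ⋆ a, f(b ⋆ d, b ⋆ d ⋆ a, (b ⋆ d) ⋆ a)) ⋆ d ⋆ f(f(b, d, a), (a ⋆ b) ⋆ d, f(d, b, d))
  Simplify inside:  f(f(b, b, d) ⋆ f(a, b, a), a ⋆ (f(b, b, a) ⋆ b) ⋆ d, a)  →  f(f(a, b, a) ⋆ f(b, b, d), a ⋆ b ⋆ d ⋆ f(b, b, a), a)
  Simplify inside:  f(a ⋆ d ⋆ f(a, a, a), d ⋆ b ⋆ a, f(b ⋆ d, b ⋆ d ⋆ a, (b ⋆ d) ⋆ a))  →  f(a ⋆ d ⋆ f(a, a, a), a ⋆ b ⋆ d, f(b ⋆ d, a ⋆ b ⋆ d, a ⋆ b ⋆ d))
  Inside:  f(f(b, d, a), (a ⋆ b) ⋆ d, f(d, b, d))  →  f(f(b, d, a), a ⋆ b ⋆ d, f(d, b, d))
  Order the arguments:  a ⋆ b ⋆ d ⋆ f(a ⋆ d ⋆ f(a, a, a), a ⋆ b ⋆ d, f(b ⋆ d, a ⋆ b ⋆ d, a ⋆ b ⋆ d)) ⋆ f(d, a, a) ⋆ f(f(a, b, a) ⋆ f(b, b, d), a ⋆ b ⋆ d ⋆ f(b, b, a), a) ⋆ f(f(b, d, a), a ⋆ b ⋆ d, f(d, b, d))
  Reassemble:  f(f(f(a ⋆ b ⋆ d ⋆ f(a ⋆ d ⋆ f(a, a, a), a ⋆ b ⋆ d, f(b ⋆ d, a ⋆ b ⋆ d, a ⋆ b ⋆ d)) ⋆ f(d, a, a) ⋆ f(f(a, b, a) ⋆ f(b, b, d), a ⋆ b ⋆ d ⋆ f(b, b, a), a) ⋆ f(f(b, d, a), a ⋆ b ⋆ d, f(d, b, d)), b, d), d, a), a, b)

Answer: yes — both canonical forms are f(f(f(a ⋆ b ⋆ d ⋆ f(a ⋆ d ⋆ f(a, a, a), a ⋆ b ⋆ d, f(b ⋆ d, a ⋆ b ⋆ d, a ⋆ b ⋆ d)) ⋆ f(d, a, a) ⋆ f(f(a, b, a) ⋆ f(b, b, d), a ⋆ b ⋆ d ⋆ f(b, b, a), a) ⋆ f(f(b, d, a), a ⋆ b ⋆ d, f(d, b, d)), b, d), d, a), a, b)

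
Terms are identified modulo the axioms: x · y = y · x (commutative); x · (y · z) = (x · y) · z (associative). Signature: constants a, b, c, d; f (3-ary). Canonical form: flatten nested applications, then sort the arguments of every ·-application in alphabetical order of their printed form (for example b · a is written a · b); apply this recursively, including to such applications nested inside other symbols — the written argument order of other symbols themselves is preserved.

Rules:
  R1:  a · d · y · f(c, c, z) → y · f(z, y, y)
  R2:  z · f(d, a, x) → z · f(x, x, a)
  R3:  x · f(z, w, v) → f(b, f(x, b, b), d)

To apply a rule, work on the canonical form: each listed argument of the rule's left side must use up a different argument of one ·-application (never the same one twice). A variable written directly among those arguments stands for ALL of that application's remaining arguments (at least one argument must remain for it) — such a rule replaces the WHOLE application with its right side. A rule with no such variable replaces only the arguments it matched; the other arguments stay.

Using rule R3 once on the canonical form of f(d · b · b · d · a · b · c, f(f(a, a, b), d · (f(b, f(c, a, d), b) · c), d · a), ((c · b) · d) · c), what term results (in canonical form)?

Answer: f(a · b · b · b · c · d · d, f(f(a, a, b), f(b, f(c · d, b, b), d), a · d), b · c · c · d)

Derivation:
Canonical form:  f(a · b · b · b · c · d · d, f(f(a, a, b), c · d · f(b, f(c, a, d), b), a · d), b · c · c · d)
Match R3:  consume f(b, f(c, a, d), b);  v := b, w := f(c, a, d), x := c · d, z := b
Every leftover argument binds to the variable; the entire application is replaced.
Giving:  f(a · b · b · b · c · d · d, f(f(a, a, b), f(b, f(c · d, b, b), d), a · d), b · c · c · d)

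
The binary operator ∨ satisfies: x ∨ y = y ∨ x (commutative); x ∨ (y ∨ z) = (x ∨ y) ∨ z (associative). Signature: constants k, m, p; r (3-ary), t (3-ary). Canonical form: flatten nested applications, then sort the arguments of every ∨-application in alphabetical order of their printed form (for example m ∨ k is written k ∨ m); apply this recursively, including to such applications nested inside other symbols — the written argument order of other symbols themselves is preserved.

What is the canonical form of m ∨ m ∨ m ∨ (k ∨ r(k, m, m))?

Answer: k ∨ m ∨ m ∨ m ∨ r(k, m, m)

Derivation:
Un-nest:  m ∨ m ∨ m ∨ k ∨ r(k, m, m)
Sort:  k ∨ m ∨ m ∨ m ∨ r(k, m, m)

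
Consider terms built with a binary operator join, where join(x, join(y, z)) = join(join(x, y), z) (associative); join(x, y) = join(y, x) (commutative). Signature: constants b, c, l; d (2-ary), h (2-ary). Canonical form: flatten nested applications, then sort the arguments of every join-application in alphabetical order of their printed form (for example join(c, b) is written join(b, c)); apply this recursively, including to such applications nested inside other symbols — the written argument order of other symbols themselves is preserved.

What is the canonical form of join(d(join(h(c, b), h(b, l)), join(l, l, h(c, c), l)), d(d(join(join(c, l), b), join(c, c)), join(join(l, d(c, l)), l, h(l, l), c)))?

Canonicalize subterm:  d(join(h(c, b), h(b, l)), join(l, l, h(c, c), l))  →  d(join(h(b, l), h(c, b)), join(h(c, c), l, l, l))
Canonicalize subterm:  d(d(join(join(c, l), b), join(c, c)), join(join(l, d(c, l)), l, h(l, l), c))  →  d(d(join(b, c, l), join(c, c)), join(c, d(c, l), h(l, l), l, l))
Sort arguments:  join(d(d(join(b, c, l), join(c, c)), join(c, d(c, l), h(l, l), l, l)), d(join(h(b, l), h(c, b)), join(h(c, c), l, l, l)))

Answer: join(d(d(join(b, c, l), join(c, c)), join(c, d(c, l), h(l, l), l, l)), d(join(h(b, l), h(c, b)), join(h(c, c), l, l, l)))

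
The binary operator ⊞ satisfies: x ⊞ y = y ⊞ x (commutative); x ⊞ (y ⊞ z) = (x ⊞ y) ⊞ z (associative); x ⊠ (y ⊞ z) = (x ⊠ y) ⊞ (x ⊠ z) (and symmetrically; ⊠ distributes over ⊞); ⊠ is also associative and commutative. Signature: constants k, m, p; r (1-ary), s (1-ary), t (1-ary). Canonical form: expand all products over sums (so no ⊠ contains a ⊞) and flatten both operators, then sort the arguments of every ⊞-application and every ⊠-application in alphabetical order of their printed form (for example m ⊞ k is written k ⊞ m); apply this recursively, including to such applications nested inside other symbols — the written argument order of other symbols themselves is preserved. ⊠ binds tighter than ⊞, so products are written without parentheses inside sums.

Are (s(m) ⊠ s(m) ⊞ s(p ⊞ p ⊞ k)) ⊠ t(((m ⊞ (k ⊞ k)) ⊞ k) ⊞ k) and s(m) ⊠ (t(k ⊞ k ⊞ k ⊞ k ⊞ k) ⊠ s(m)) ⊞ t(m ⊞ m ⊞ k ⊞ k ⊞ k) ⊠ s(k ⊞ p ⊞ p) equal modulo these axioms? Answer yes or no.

Answer: no — s(k ⊞ p ⊞ p) ⊠ t(k ⊞ k ⊞ k ⊞ k ⊞ m) ⊞ s(m) ⊠ s(m) ⊠ t(k ⊞ k ⊞ k ⊞ k ⊞ m) vs s(k ⊞ p ⊞ p) ⊠ t(k ⊞ k ⊞ k ⊞ m ⊞ m) ⊞ s(m) ⊠ s(m) ⊠ t(k ⊞ k ⊞ k ⊞ k ⊞ k)

Derivation:
Left:  (s(m) ⊠ s(m) ⊞ s(p ⊞ p ⊞ k)) ⊠ t(((m ⊞ (k ⊞ k)) ⊞ k) ⊞ k)
  Expand:  s(m) ⊠ s(m) ⊠ t(k ⊞ k ⊞ k ⊞ k ⊞ m) ⊞ s(k ⊞ p ⊞ p) ⊠ t(k ⊞ k ⊞ k ⊞ k ⊞ m)
  Order the arguments:  s(k ⊞ p ⊞ p) ⊠ t(k ⊞ k ⊞ k ⊞ k ⊞ m) ⊞ s(m) ⊠ s(m) ⊠ t(k ⊞ k ⊞ k ⊞ k ⊞ m)
Right:  s(m) ⊠ (t(k ⊞ k ⊞ k ⊞ k ⊞ k) ⊠ s(m)) ⊞ t(m ⊞ m ⊞ k ⊞ k ⊞ k) ⊠ s(k ⊞ p ⊞ p)
  Un-nest:  s(m) ⊠ s(m) ⊠ t(k ⊞ k ⊞ k ⊞ k ⊞ k) ⊞ s(k ⊞ p ⊞ p) ⊠ t(k ⊞ k ⊞ k ⊞ m ⊞ m)
  Order the arguments:  s(k ⊞ p ⊞ p) ⊠ t(k ⊞ k ⊞ k ⊞ m ⊞ m) ⊞ s(m) ⊠ s(m) ⊠ t(k ⊞ k ⊞ k ⊞ k ⊞ k)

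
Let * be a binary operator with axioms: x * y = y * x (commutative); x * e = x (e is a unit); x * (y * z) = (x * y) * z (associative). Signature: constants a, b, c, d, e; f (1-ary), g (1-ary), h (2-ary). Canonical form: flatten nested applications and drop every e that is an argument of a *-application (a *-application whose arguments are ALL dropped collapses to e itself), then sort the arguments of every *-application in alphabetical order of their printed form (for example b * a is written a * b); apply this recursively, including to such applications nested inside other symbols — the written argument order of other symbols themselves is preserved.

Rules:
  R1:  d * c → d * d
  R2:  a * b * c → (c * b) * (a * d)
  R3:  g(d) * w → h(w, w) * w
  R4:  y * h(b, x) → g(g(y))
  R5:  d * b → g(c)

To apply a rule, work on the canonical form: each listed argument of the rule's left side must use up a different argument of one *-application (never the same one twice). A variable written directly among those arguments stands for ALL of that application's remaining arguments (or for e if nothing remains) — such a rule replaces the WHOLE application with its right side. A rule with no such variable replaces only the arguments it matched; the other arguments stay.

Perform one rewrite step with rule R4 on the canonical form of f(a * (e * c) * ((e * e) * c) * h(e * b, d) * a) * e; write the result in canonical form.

Canonical form:  f(a * a * c * c * h(b, d))
R4 matches:  uses h(b, d);  x := d, y := a * a * c * c
The extension variable absorbs all remaining arguments, so the whole application is rewritten.
New term:  f(g(g(a * a * c * c)))

Answer: f(g(g(a * a * c * c)))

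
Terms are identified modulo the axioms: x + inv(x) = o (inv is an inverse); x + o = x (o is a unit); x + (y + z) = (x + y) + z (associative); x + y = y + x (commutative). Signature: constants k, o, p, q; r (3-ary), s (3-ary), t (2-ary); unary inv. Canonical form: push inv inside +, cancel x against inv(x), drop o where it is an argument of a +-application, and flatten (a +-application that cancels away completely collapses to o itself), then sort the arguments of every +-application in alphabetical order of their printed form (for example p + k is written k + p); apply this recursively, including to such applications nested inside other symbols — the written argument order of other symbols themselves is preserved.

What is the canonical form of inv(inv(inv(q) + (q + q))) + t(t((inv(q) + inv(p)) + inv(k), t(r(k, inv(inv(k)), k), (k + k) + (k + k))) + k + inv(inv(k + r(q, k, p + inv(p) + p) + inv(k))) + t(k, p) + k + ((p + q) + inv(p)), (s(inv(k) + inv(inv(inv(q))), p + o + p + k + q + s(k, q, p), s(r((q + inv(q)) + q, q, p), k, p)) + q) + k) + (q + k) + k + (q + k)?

Answer: k + k + k + q + q + q + t(k + k + q + r(q, k, p) + t(inv(k) + inv(p) + inv(q), t(r(k, k, k), k + k + k + k)) + t(k, p), k + q + s(inv(k) + inv(q), k + p + p + q + s(k, q, p), s(r(q, q, p), k, p)))

Derivation:
Push inv inside:  distribute inv over + and collapse double inv
Collect:  q + q + q + t(k + k + q + r(q, k, p) + t(inv(k) + inv(p) + inv(q), t(r(k, k, k), k + k + k + k)) + t(k, p), k + q + s(inv(k) + inv(q), k + p + p + q + s(k, q, p), s(r(q, q, p), k, p))) + k + k + k
Sort arguments:  k + k + k + q + q + q + t(k + k + q + r(q, k, p) + t(inv(k) + inv(p) + inv(q), t(r(k, k, k), k + k + k + k)) + t(k, p), k + q + s(inv(k) + inv(q), k + p + p + q + s(k, q, p), s(r(q, q, p), k, p)))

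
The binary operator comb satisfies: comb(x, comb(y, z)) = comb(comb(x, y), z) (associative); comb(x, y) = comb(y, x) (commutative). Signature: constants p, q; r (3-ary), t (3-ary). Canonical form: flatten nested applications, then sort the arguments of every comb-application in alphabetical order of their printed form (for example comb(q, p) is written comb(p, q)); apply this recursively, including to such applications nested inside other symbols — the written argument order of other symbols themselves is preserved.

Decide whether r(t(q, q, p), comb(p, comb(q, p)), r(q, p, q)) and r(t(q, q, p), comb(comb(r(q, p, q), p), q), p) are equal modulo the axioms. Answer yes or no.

Answer: no — r(t(q, q, p), comb(p, p, q), r(q, p, q)) vs r(t(q, q, p), comb(p, q, r(q, p, q)), p)

Derivation:
Left:  r(t(q, q, p), comb(p, comb(q, p)), r(q, p, q))
  Work inside:  comb(p, comb(q, p))
  Flatten:  comb(p, q, p)
  Sort:  comb(p, p, q)
  Reassemble:  r(t(q, q, p), comb(p, p, q), r(q, p, q))
Right:  r(t(q, q, p), comb(comb(r(q, p, q), p), q), p)
  Descend into:  comb(comb(r(q, p, q), p), q)
  Un-nest:  comb(r(q, p, q), p, q)
  Sort arguments:  comb(p, q, r(q, p, q))
  Rebuild:  r(t(q, q, p), comb(p, q, r(q, p, q)), p)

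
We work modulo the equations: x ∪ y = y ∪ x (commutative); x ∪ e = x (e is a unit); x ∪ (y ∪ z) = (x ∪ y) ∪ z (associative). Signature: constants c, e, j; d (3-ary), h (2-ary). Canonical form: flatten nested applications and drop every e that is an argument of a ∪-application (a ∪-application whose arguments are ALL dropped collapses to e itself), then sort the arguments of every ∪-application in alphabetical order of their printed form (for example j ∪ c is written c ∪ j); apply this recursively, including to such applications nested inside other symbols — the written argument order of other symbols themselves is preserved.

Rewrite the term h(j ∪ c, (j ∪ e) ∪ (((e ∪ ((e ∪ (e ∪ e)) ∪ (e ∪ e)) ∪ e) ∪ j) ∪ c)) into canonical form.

Descend into:  (j ∪ e) ∪ (((e ∪ ((e ∪ (e ∪ e)) ∪ (e ∪ e)) ∪ e) ∪ j) ∪ c)
Merge nested applications:  j ∪ e ∪ e ∪ e ∪ e ∪ e ∪ e ∪ e ∪ e ∪ j ∪ c
Drop the unit:  drop e (×8)
Sort:  c ∪ j ∪ j
Rebuild:  h(c ∪ j, c ∪ j ∪ j)

Answer: h(c ∪ j, c ∪ j ∪ j)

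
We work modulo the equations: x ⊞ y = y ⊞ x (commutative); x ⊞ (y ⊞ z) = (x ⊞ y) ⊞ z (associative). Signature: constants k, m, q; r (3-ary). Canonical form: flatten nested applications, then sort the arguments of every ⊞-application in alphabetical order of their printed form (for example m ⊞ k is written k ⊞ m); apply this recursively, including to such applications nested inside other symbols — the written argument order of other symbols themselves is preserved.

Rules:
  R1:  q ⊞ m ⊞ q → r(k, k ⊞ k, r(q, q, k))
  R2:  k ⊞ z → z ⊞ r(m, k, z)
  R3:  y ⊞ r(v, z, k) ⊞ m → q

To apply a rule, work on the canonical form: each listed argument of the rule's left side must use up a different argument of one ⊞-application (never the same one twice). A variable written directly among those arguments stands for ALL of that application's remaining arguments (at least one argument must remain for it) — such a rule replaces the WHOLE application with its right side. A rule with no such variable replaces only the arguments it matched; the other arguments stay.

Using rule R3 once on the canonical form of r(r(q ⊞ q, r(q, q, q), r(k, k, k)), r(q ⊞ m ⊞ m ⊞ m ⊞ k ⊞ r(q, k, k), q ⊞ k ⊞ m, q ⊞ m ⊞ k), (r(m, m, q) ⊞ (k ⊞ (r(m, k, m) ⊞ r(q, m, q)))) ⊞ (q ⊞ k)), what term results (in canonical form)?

Canonical form:  r(r(q ⊞ q, r(q, q, q), r(k, k, k)), r(k ⊞ m ⊞ m ⊞ m ⊞ q ⊞ r(q, k, k), k ⊞ m ⊞ q, k ⊞ m ⊞ q), k ⊞ k ⊞ q ⊞ r(m, k, m) ⊞ r(m, m, q) ⊞ r(q, m, q))
Apply R3:  consuming m, r(q, k, k);  v := q, y := k ⊞ m ⊞ m ⊞ q, z := k
Every leftover argument binds to the variable; the entire application is replaced.
Giving:  r(r(q ⊞ q, r(q, q, q), r(k, k, k)), r(q, k ⊞ m ⊞ q, k ⊞ m ⊞ q), k ⊞ k ⊞ q ⊞ r(m, k, m) ⊞ r(m, m, q) ⊞ r(q, m, q))

Answer: r(r(q ⊞ q, r(q, q, q), r(k, k, k)), r(q, k ⊞ m ⊞ q, k ⊞ m ⊞ q), k ⊞ k ⊞ q ⊞ r(m, k, m) ⊞ r(m, m, q) ⊞ r(q, m, q))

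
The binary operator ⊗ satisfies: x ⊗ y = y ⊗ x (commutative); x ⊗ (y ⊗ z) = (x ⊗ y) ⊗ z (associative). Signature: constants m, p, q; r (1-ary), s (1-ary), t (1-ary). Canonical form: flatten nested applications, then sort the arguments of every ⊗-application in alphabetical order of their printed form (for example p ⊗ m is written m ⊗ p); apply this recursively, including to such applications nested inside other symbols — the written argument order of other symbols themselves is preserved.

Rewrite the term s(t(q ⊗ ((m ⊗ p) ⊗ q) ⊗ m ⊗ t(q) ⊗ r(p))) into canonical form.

Answer: s(t(m ⊗ m ⊗ p ⊗ q ⊗ q ⊗ r(p) ⊗ t(q)))

Derivation:
Work inside:  q ⊗ ((m ⊗ p) ⊗ q) ⊗ m ⊗ t(q) ⊗ r(p)
Merge nested applications:  q ⊗ m ⊗ p ⊗ q ⊗ m ⊗ t(q) ⊗ r(p)
Sort:  m ⊗ m ⊗ p ⊗ q ⊗ q ⊗ r(p) ⊗ t(q)
Put back:  s(t(m ⊗ m ⊗ p ⊗ q ⊗ q ⊗ r(p) ⊗ t(q)))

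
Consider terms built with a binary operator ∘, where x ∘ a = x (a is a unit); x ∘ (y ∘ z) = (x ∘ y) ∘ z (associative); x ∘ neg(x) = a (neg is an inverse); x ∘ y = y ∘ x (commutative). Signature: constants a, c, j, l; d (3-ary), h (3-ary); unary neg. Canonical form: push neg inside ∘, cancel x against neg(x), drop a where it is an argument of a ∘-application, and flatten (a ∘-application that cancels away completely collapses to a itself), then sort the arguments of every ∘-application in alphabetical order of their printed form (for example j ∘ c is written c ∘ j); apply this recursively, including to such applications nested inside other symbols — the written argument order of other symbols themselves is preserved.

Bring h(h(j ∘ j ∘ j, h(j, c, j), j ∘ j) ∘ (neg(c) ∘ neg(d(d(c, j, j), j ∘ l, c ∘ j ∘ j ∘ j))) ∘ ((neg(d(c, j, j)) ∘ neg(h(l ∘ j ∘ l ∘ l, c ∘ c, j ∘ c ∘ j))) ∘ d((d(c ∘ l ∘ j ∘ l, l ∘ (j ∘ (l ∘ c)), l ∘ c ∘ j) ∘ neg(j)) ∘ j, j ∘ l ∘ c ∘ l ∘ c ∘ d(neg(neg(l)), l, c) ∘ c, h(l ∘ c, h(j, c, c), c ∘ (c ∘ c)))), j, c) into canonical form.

Answer: h(d(d(c ∘ j ∘ l ∘ l, c ∘ j ∘ l ∘ l, c ∘ j ∘ l), c ∘ c ∘ c ∘ d(l, l, c) ∘ j ∘ l ∘ l, h(c ∘ l, h(j, c, c), c ∘ c ∘ c)) ∘ h(j ∘ j ∘ j, h(j, c, j), j ∘ j) ∘ neg(c) ∘ neg(d(c, j, j)) ∘ neg(d(d(c, j, j), j ∘ l, c ∘ j ∘ j ∘ j)) ∘ neg(h(j ∘ l ∘ l ∘ l, c ∘ c, c ∘ j ∘ j)), j, c)

Derivation:
Work inside:  h(j ∘ j ∘ j, h(j, c, j), j ∘ j) ∘ (neg(c) ∘ neg(d(d(c, j, j), j ∘ l, c ∘ j ∘ j ∘ j))) ∘ ((neg(d(c, j, j)) ∘ neg(h(l ∘ j ∘ l ∘ l, c ∘ c, j ∘ c ∘ j))) ∘ d((d(c ∘ l ∘ j ∘ l, l ∘ (j ∘ (l ∘ c)), l ∘ c ∘ j) ∘ neg(j)) ∘ j, j ∘ l ∘ c ∘ l ∘ c ∘ d(neg(neg(l)), l, c) ∘ c, h(l ∘ c, h(j, c, c), c ∘ (c ∘ c))))
Push neg inside:  distribute neg over ∘ and collapse double neg
Combine occurrences:  h(j ∘ j ∘ j, h(j, c, j), j ∘ j) ∘ neg(c) ∘ neg(d(d(c, j, j), j ∘ l, c ∘ j ∘ j ∘ j)) ∘ neg(d(c, j, j)) ∘ neg(h(j ∘ l ∘ l ∘ l, c ∘ c, c ∘ j ∘ j)) ∘ d(d(c ∘ j ∘ l ∘ l, c ∘ j ∘ l ∘ l, c ∘ j ∘ l), c ∘ c ∘ c ∘ d(l, l, c) ∘ j ∘ l ∘ l, h(c ∘ l, h(j, c, c), c ∘ c ∘ c))
Sort arguments:  d(d(c ∘ j ∘ l ∘ l, c ∘ j ∘ l ∘ l, c ∘ j ∘ l), c ∘ c ∘ c ∘ d(l, l, c) ∘ j ∘ l ∘ l, h(c ∘ l, h(j, c, c), c ∘ c ∘ c)) ∘ h(j ∘ j ∘ j, h(j, c, j), j ∘ j) ∘ neg(c) ∘ neg(d(c, j, j)) ∘ neg(d(d(c, j, j), j ∘ l, c ∘ j ∘ j ∘ j)) ∘ neg(h(j ∘ l ∘ l ∘ l, c ∘ c, c ∘ j ∘ j))
Put back:  h(d(d(c ∘ j ∘ l ∘ l, c ∘ j ∘ l ∘ l, c ∘ j ∘ l), c ∘ c ∘ c ∘ d(l, l, c) ∘ j ∘ l ∘ l, h(c ∘ l, h(j, c, c), c ∘ c ∘ c)) ∘ h(j ∘ j ∘ j, h(j, c, j), j ∘ j) ∘ neg(c) ∘ neg(d(c, j, j)) ∘ neg(d(d(c, j, j), j ∘ l, c ∘ j ∘ j ∘ j)) ∘ neg(h(j ∘ l ∘ l ∘ l, c ∘ c, c ∘ j ∘ j)), j, c)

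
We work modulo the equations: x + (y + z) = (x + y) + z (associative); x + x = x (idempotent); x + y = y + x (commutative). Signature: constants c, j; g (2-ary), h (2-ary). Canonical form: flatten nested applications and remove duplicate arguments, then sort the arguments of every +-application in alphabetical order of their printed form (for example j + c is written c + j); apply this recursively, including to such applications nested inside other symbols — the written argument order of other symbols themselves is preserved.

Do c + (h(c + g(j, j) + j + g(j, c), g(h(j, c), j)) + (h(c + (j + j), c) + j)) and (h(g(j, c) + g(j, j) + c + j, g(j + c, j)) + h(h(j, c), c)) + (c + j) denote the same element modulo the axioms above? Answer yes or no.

Answer: no — c + h(c + g(j, c) + g(j, j) + j, g(h(j, c), j)) + h(c + j, c) + j vs c + h(c + g(j, c) + g(j, j) + j, g(c + j, j)) + h(h(j, c), c) + j

Derivation:
Left:  c + (h(c + g(j, j) + j + g(j, c), g(h(j, c), j)) + (h(c + (j + j), c) + j))
  Merge nested applications:  c + h(c + g(j, j) + j + g(j, c), g(h(j, c), j)) + h(c + (j + j), c) + j
  Canonicalize subterm:  h(c + g(j, j) + j + g(j, c), g(h(j, c), j))  →  h(c + g(j, c) + g(j, j) + j, g(h(j, c), j))
  Inside:  h(c + (j + j), c)  →  h(c + j, c)
  Sort:  c + h(c + g(j, c) + g(j, j) + j, g(h(j, c), j)) + h(c + j, c) + j
Right:  (h(g(j, c) + g(j, j) + c + j, g(j + c, j)) + h(h(j, c), c)) + (c + j)
  Merge nested applications:  h(g(j, c) + g(j, j) + c + j, g(j + c, j)) + h(h(j, c), c) + c + j
  Inside:  h(g(j, c) + g(j, j) + c + j, g(j + c, j))  →  h(c + g(j, c) + g(j, j) + j, g(c + j, j))
  Sort arguments:  c + h(c + g(j, c) + g(j, j) + j, g(c + j, j)) + h(h(j, c), c) + j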